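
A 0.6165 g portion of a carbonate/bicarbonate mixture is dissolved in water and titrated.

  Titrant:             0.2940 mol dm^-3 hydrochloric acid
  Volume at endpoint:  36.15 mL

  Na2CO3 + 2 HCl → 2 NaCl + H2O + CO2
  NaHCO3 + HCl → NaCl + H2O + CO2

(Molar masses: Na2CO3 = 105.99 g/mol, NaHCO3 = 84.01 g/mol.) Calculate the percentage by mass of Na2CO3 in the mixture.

76.60 %

n(HCl) = 0.03615 × 0.2940 = 0.01063 mol
Let x = n(Na2CO3), y = n(NaHCO3).
Titrant: 2x + 1y = 0.01063;  mass: 105.99x + 84.01y = 0.6165
Solving, x = 4.455 × 10^-3 mol, y = 1.717 × 10^-3 mol
mass of Na2CO3 = 4.455 × 10^-3 × 105.99 = 0.4722 g
% Na2CO3 = 0.4722 / 0.6165 × 100 = 76.60 %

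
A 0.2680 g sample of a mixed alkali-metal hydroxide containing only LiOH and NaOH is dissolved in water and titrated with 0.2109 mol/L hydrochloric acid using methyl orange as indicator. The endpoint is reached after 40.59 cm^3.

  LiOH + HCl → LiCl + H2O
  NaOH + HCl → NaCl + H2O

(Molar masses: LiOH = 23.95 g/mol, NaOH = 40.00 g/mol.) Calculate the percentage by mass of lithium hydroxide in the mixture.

41.44 %

n(HCl) = 0.04059 × 0.2109 = 8.560 × 10^-3 mol
Let x = n(LiOH), y = n(NaOH).
Titrant: 1x + 1y = 8.560 × 10^-3;  mass: 23.95x + 40.00y = 0.2680
Solving, x = 4.637 × 10^-3 mol, y = 3.924 × 10^-3 mol
mass of LiOH = 4.637 × 10^-3 × 23.95 = 0.1110 g
% LiOH = 0.1110 / 0.2680 × 100 = 41.44 %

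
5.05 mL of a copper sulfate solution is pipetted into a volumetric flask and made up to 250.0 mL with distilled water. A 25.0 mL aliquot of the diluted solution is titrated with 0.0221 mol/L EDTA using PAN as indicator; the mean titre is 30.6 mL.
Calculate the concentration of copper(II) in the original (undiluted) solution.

1.34 mol/L

Cu^2+ + EDTA^4- → [Cu(EDTA)]^2-
n(EDTA) = 0.0306 × 0.0221 = 6.76 × 10^-4 mol
n(Cu2+) in the aliquot = 6.76 × 10^-4 mol (1:1 ratio)
[Cu2+]_dilute = 6.76 × 10^-4 / 0.0250 = 0.0271 mol/L
Dilution factor = 250.0 / 5.05 = 49.50
[Cu2+]_stock = 0.0271 × 49.50 = 1.34 mol/L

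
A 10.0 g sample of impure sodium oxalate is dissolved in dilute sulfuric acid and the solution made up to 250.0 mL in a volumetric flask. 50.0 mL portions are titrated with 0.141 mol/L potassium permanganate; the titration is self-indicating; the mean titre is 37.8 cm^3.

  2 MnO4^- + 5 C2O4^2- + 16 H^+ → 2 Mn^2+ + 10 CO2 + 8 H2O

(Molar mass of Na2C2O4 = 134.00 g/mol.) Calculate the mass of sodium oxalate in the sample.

n(KMnO4) per titration = 0.0378 × 0.141 = 5.33 × 10^-3 mol
From the 5:2 ratio, n(Na2C2O4) in each aliquot = 5/2 × 5.33 × 10^-3 = 0.0133 mol
n(Na2C2O4) in the whole flask = 0.0133 × 250.0/50.0 = 0.0666 mol
mass of Na2C2O4 = 0.0666 × 134.00 = 8.93 g

8.93 g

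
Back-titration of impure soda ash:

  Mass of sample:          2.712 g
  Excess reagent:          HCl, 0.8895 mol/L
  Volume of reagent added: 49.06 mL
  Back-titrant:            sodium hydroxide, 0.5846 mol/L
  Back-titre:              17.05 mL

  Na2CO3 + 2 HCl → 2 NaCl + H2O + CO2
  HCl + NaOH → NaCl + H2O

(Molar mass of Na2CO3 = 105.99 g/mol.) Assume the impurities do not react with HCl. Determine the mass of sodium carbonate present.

1.784 g

n(HCl) added = 0.04906 × 0.8895 = 0.04364 mol
n(NaOH) used in back-titration = 0.01705 × 0.5846 = 9.967 × 10^-3 mol
n(HCl) left over = 9.967 × 10^-3 mol (1:1 ratio)
n(HCl) consumed by analyte = 0.04364 − 9.967 × 10^-3 = 0.03367 mol
From the 1:2 ratio, n(Na2CO3) = 1/2 × 0.03367 = 0.01684 mol
mass of Na2CO3 = 0.01684 × 105.99 = 1.784 g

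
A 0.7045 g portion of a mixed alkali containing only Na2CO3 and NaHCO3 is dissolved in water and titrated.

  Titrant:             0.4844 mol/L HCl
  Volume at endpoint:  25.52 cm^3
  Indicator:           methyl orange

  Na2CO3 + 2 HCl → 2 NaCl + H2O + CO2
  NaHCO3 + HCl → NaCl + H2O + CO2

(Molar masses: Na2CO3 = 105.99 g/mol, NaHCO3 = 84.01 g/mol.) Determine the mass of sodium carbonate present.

0.5707 g

n(HCl) = 0.02552 × 0.4844 = 0.01236 mol
Let x = n(Na2CO3), y = n(NaHCO3).
Titrant: 2x + 1y = 0.01236;  mass: 105.99x + 84.01y = 0.7045
Solving, x = 5.385 × 10^-3 mol, y = 1.592 × 10^-3 mol
mass of Na2CO3 = 5.385 × 10^-3 × 105.99 = 0.5707 g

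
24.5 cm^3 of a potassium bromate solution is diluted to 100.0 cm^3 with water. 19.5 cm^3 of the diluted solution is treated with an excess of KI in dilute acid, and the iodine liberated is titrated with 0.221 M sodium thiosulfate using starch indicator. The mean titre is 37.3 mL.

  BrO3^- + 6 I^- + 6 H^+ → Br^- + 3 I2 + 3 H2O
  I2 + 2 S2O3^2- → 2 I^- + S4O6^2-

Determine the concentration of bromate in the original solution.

0.288 M

n(S2O3^2-) = 0.0373 × 0.221 = 8.24 × 10^-3 mol
n(I2) = n(S2O3^2-)/2 = 4.12 × 10^-3 mol
From the 1:3 ratio, n(BrO3^-) in the aliquot = 1/3 × 4.12 × 10^-3 = 1.37 × 10^-3 mol
[BrO3^-]_dilute = 1.37 × 10^-3 / 0.0195 = 0.0705 mol/L
[BrO3^-]_original = 0.0705 × 100.0/24.5 = 0.288 mol/L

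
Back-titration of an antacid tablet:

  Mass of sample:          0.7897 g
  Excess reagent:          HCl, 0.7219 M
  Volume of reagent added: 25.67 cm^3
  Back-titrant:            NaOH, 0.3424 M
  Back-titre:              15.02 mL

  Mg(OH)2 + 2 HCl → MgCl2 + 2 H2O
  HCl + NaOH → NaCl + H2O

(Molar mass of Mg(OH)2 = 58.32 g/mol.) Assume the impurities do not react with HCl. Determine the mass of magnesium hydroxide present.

n(HCl) added = 0.02567 × 0.7219 = 0.01853 mol
n(NaOH) used in back-titration = 0.01502 × 0.3424 = 5.143 × 10^-3 mol
n(HCl) left over = 5.143 × 10^-3 mol (1:1 ratio)
n(HCl) consumed by analyte = 0.01853 − 5.143 × 10^-3 = 0.01339 mol
From the 1:2 ratio, n(Mg(OH)2) = 1/2 × 0.01339 = 6.694 × 10^-3 mol
mass of Mg(OH)2 = 6.694 × 10^-3 × 58.32 = 0.3904 g

0.3904 g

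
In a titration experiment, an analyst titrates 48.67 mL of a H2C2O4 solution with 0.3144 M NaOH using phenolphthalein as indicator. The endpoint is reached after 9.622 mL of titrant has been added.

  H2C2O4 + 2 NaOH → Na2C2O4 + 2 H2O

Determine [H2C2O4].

0.03108 M

n(NaOH) = 0.009622 L × 0.3144 mol/L = 3.025 × 10^-3 mol
From the 1:2 mole ratio, n(H2C2O4) = 1/2 × 3.025 × 10^-3 = 1.513 × 10^-3 mol
[H2C2O4] = 1.513 × 10^-3 mol / 0.04867 L = 0.03108 mol/L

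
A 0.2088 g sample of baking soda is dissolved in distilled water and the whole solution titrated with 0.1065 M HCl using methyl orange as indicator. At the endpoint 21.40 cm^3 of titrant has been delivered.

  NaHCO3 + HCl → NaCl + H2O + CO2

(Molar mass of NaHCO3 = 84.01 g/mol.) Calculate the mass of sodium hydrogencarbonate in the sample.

0.1915 g

n(HCl) = 0.02140 L × 0.1065 mol/L = 2.279 × 10^-3 mol
n(NaHCO3) = 2.279 × 10^-3 mol (1:1 ratio)
mass of NaHCO3 = 2.279 × 10^-3 × 84.01 g/mol = 0.1915 g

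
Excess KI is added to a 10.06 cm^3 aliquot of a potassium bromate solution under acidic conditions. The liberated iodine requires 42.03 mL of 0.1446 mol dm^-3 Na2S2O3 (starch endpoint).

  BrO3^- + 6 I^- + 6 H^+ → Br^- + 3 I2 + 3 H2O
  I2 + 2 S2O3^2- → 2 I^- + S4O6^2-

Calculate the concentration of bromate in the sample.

0.1007 mol/L

n(S2O3^2-) = 0.04203 × 0.1446 = 6.078 × 10^-3 mol
n(I2) = n(S2O3^2-)/2 = 3.039 × 10^-3 mol
From the 1:3 ratio, n(BrO3^-) in the aliquot = 1/3 × 3.039 × 10^-3 = 1.013 × 10^-3 mol
[BrO3^-] = 1.013 × 10^-3 / 0.01006 = 0.1007 mol/L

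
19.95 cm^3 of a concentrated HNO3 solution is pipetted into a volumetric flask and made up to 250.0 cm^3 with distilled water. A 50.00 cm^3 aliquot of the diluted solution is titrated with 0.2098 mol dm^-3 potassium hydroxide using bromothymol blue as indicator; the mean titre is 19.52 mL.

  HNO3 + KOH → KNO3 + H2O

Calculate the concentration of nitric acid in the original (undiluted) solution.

n(KOH) = 0.01952 × 0.2098 = 4.095 × 10^-3 mol
n(HNO3) in the aliquot = 4.095 × 10^-3 mol (1:1 ratio)
[HNO3]_dilute = 4.095 × 10^-3 / 0.05000 = 0.08191 mol/L
Dilution factor = 250.0 / 19.95 = 12.53
[HNO3]_stock = 0.08191 × 12.53 = 1.026 mol/L

1.026 mol/L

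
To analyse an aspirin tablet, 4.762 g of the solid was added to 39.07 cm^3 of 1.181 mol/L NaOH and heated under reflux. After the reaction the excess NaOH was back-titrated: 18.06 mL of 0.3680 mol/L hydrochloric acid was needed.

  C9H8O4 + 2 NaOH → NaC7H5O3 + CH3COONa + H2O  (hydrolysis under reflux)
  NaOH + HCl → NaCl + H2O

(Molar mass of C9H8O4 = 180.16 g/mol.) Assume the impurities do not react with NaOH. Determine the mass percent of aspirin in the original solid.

74.71 %

n(NaOH) added = 0.03907 × 1.181 = 0.04614 mol
n(HCl) used in back-titration = 0.01806 × 0.3680 = 6.646 × 10^-3 mol
n(NaOH) left over = 6.646 × 10^-3 mol (1:1 ratio)
n(NaOH) consumed by analyte = 0.04614 − 6.646 × 10^-3 = 0.03950 mol
From the 1:2 ratio, n(C9H8O4) = 1/2 × 0.03950 = 0.01975 mol
mass of C9H8O4 = 0.01975 × 180.16 = 3.558 g
% C9H8O4 = 3.558 / 4.762 × 100 = 74.71 %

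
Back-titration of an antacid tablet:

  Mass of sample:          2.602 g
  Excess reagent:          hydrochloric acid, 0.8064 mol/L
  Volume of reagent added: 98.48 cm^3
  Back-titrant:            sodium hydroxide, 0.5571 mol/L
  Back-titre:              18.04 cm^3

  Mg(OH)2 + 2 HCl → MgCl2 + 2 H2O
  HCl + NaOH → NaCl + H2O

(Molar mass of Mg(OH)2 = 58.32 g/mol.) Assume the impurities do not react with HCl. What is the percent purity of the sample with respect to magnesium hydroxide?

77.73 %

n(HCl) added = 0.09848 × 0.8064 = 0.07941 mol
n(NaOH) used in back-titration = 0.01804 × 0.5571 = 0.01005 mol
n(HCl) left over = 0.01005 mol (1:1 ratio)
n(HCl) consumed by analyte = 0.07941 − 0.01005 = 0.06936 mol
From the 1:2 ratio, n(Mg(OH)2) = 1/2 × 0.06936 = 0.03468 mol
mass of Mg(OH)2 = 0.03468 × 58.32 = 2.023 g
% Mg(OH)2 = 2.023 / 2.602 × 100 = 77.73 %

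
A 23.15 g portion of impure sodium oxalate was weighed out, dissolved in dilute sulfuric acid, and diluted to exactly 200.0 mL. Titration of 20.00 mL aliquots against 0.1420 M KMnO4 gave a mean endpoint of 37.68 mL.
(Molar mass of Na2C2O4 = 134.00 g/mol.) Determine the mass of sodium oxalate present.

17.92 g

2 MnO4^- + 5 C2O4^2- + 16 H^+ → 2 Mn^2+ + 10 CO2 + 8 H2O
n(KMnO4) per titration = 0.03768 × 0.1420 = 5.351 × 10^-3 mol
From the 5:2 ratio, n(Na2C2O4) in each aliquot = 5/2 × 5.351 × 10^-3 = 0.01338 mol
n(Na2C2O4) in the whole flask = 0.01338 × 200.0/20.00 = 0.1338 mol
mass of Na2C2O4 = 0.1338 × 134.00 = 17.92 g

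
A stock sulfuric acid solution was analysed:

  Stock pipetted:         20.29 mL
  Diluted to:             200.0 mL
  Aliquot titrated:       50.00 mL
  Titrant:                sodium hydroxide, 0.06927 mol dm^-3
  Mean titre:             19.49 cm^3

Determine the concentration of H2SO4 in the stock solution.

H2SO4 + 2 NaOH → Na2SO4 + 2 H2O
n(NaOH) = 0.01949 × 0.06927 = 1.350 × 10^-3 mol
From the 1:2 ratio, n(H2SO4) in the aliquot = 1/2 × 1.350 × 10^-3 = 6.750 × 10^-4 mol
[H2SO4]_dilute = 6.750 × 10^-4 / 0.05000 = 0.01350 mol/L
Dilution factor = 200.0 / 20.29 = 9.857
[H2SO4]_stock = 0.01350 × 9.857 = 0.1331 mol/L

0.1331 mol/L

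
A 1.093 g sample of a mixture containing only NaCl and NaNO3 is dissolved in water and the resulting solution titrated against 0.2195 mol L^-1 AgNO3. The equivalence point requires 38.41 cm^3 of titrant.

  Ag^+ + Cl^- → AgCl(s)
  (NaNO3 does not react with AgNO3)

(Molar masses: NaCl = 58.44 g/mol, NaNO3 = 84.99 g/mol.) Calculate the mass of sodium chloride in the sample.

n(AgNO3) = 0.03841 × 0.2195 = 8.431 × 10^-3 mol
Let x = n(NaCl), y = n(NaNO3).
Titrant: 1x = 8.431 × 10^-3;  mass: 58.44x + 84.99y = 1.093
Solving, x = 8.431 × 10^-3 mol, y = 7.063 × 10^-3 mol
mass of NaCl = 8.431 × 10^-3 × 58.44 = 0.4927 g

0.4927 g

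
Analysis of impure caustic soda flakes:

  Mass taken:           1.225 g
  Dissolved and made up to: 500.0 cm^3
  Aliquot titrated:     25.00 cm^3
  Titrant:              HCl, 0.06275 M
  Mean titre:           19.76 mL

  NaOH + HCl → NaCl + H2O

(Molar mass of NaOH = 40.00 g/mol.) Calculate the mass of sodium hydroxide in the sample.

0.9920 g

n(HCl) per titration = 0.01976 × 0.06275 = 1.240 × 10^-3 mol
n(NaOH) in each aliquot = 1.240 × 10^-3 mol (1:1 ratio)
n(NaOH) in the whole flask = 1.240 × 10^-3 × 500.0/25.00 = 0.02480 mol
mass of NaOH = 0.02480 × 40.00 = 0.9920 g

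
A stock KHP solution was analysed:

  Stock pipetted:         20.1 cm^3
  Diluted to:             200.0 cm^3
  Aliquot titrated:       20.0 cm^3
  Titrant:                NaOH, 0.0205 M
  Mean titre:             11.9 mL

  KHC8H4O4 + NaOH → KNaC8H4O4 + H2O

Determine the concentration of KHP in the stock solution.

0.121 M

n(NaOH) = 0.0119 × 0.0205 = 2.44 × 10^-4 mol
n(KHC8H4O4) in the aliquot = 2.44 × 10^-4 mol (1:1 ratio)
[KHC8H4O4]_dilute = 2.44 × 10^-4 / 0.0200 = 0.0122 mol/L
Dilution factor = 200.0 / 20.1 = 9.950
[KHC8H4O4]_stock = 0.0122 × 9.950 = 0.121 mol/L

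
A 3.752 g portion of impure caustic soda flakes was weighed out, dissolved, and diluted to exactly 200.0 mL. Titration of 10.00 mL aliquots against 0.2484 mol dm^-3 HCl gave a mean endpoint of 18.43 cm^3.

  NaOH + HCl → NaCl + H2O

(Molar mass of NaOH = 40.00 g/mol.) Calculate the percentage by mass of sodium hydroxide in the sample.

n(HCl) per titration = 0.01843 × 0.2484 = 4.578 × 10^-3 mol
n(NaOH) in each aliquot = 4.578 × 10^-3 mol (1:1 ratio)
n(NaOH) in the whole flask = 4.578 × 10^-3 × 200.0/10.00 = 0.09156 mol
mass of NaOH = 0.09156 × 40.00 = 3.662 g
% NaOH = 3.662 / 3.752 × 100 = 97.61 %

97.61 %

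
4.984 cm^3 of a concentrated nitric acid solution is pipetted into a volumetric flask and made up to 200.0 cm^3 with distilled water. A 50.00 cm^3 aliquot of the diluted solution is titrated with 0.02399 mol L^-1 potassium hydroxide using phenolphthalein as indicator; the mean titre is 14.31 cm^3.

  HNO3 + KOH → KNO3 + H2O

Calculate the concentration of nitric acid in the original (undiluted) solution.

0.2755 mol/L

n(KOH) = 0.01431 × 0.02399 = 3.433 × 10^-4 mol
n(HNO3) in the aliquot = 3.433 × 10^-4 mol (1:1 ratio)
[HNO3]_dilute = 3.433 × 10^-4 / 0.05000 = 0.006866 mol/L
Dilution factor = 200.0 / 4.984 = 40.13
[HNO3]_stock = 0.006866 × 40.13 = 0.2755 mol/L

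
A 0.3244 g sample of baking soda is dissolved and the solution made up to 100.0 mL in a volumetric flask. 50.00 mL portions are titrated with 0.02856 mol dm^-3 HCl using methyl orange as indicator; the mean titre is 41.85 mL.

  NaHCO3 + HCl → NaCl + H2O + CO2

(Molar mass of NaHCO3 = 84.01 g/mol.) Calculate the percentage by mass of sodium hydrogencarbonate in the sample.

61.91 %

n(HCl) per titration = 0.04185 × 0.02856 = 1.195 × 10^-3 mol
n(NaHCO3) in each aliquot = 1.195 × 10^-3 mol (1:1 ratio)
n(NaHCO3) in the whole flask = 1.195 × 10^-3 × 100.0/50.00 = 2.390 × 10^-3 mol
mass of NaHCO3 = 2.390 × 10^-3 × 84.01 = 0.2008 g
% NaHCO3 = 0.2008 / 0.3244 × 100 = 61.91 %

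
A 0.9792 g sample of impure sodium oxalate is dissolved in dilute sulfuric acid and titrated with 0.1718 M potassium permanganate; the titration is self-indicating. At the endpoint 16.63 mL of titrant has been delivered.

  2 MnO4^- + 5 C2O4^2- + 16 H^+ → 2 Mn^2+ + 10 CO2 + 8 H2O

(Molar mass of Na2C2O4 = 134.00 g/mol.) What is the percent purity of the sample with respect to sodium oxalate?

97.74 %

n(KMnO4) = 0.01663 L × 0.1718 mol/L = 2.857 × 10^-3 mol
From the 5:2 ratio, n(Na2C2O4) = 5/2 × 2.857 × 10^-3 = 7.143 × 10^-3 mol
mass of Na2C2O4 = 7.143 × 10^-3 × 134.00 g/mol = 0.9571 g
% Na2C2O4 = 0.9571 / 0.9792 × 100 = 97.74 %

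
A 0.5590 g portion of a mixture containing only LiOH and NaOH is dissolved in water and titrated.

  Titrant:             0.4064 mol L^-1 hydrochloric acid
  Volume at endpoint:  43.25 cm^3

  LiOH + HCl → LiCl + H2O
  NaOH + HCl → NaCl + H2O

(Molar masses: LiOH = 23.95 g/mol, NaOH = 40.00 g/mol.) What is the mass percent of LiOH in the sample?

n(HCl) = 0.04325 × 0.4064 = 0.01758 mol
Let x = n(LiOH), y = n(NaOH).
Titrant: 1x + 1y = 0.01758;  mass: 23.95x + 40.00y = 0.5590
Solving, x = 8.976 × 10^-3 mol, y = 8.600 × 10^-3 mol
mass of LiOH = 8.976 × 10^-3 × 23.95 = 0.2150 g
% LiOH = 0.2150 / 0.5590 × 100 = 38.46 %

38.46 %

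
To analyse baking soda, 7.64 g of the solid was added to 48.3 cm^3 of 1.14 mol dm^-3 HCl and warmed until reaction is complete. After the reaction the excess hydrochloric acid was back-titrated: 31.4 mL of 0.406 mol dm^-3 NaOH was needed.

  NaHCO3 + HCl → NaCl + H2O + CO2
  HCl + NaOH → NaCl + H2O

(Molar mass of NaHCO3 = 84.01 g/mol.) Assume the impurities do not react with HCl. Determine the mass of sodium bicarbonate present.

3.55 g

n(HCl) added = 0.0483 × 1.14 = 0.0551 mol
n(NaOH) used in back-titration = 0.0314 × 0.406 = 0.0127 mol
n(HCl) left over = 0.0127 mol (1:1 ratio)
n(HCl) consumed by analyte = 0.0551 − 0.0127 = 0.0423 mol
n(NaHCO3) = 0.0423 mol (1:1 ratio)
mass of NaHCO3 = 0.0423 × 84.01 = 3.55 g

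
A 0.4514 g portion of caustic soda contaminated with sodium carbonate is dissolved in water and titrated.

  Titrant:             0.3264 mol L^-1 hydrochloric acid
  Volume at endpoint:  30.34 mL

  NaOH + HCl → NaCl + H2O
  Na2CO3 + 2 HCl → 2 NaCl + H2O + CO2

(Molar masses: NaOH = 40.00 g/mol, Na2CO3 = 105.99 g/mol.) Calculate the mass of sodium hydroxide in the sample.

n(HCl) = 0.03034 × 0.3264 = 9.903 × 10^-3 mol
Let x = n(NaOH), y = n(Na2CO3).
Titrant: 1x + 2y = 9.903 × 10^-3;  mass: 40.00x + 105.99y = 0.4514
Solving, x = 5.649 × 10^-3 mol, y = 2.127 × 10^-3 mol
mass of NaOH = 5.649 × 10^-3 × 40.00 = 0.2260 g

0.2260 g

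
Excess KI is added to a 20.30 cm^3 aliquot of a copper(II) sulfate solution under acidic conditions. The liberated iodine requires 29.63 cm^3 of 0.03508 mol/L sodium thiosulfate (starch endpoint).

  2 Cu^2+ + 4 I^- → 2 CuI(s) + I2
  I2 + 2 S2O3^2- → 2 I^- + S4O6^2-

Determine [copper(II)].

0.05120 mol/L

n(S2O3^2-) = 0.02963 × 0.03508 = 1.039 × 10^-3 mol
n(I2) = n(S2O3^2-)/2 = 5.197 × 10^-4 mol
From the 2:1 ratio, n(Cu2+) in the aliquot = 2/1 × 5.197 × 10^-4 = 1.039 × 10^-3 mol
[Cu2+] = 1.039 × 10^-3 / 0.02030 = 0.05120 mol/L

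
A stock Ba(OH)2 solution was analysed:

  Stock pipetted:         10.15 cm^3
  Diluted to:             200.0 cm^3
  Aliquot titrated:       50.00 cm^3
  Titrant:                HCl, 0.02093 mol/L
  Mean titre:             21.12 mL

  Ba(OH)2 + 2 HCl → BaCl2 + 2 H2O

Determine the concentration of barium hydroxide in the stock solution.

0.08710 mol/L

n(HCl) = 0.02112 × 0.02093 = 4.420 × 10^-4 mol
From the 1:2 ratio, n(Ba(OH)2) in the aliquot = 1/2 × 4.420 × 10^-4 = 2.210 × 10^-4 mol
[Ba(OH)2]_dilute = 2.210 × 10^-4 / 0.05000 = 0.004420 mol/L
Dilution factor = 200.0 / 10.15 = 19.70
[Ba(OH)2]_stock = 0.004420 × 19.70 = 0.08710 mol/L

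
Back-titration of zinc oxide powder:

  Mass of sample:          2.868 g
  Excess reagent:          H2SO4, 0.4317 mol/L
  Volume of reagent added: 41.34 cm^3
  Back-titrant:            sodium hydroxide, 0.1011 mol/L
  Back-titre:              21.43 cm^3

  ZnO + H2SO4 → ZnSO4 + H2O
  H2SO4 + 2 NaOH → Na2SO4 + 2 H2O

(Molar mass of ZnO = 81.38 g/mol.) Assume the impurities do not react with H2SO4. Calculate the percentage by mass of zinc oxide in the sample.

47.57 %

n(H2SO4) added = 0.04134 × 0.4317 = 0.01785 mol
n(NaOH) used in back-titration = 0.02143 × 0.1011 = 2.167 × 10^-3 mol
From the 1:2 ratio, n(H2SO4) left over = 1/2 × 2.167 × 10^-3 = 1.083 × 10^-3 mol
n(H2SO4) consumed by analyte = 0.01785 − 1.083 × 10^-3 = 0.01676 mol
n(ZnO) = 0.01676 mol (1:1 ratio)
mass of ZnO = 0.01676 × 81.38 = 1.364 g
% ZnO = 1.364 / 2.868 × 100 = 47.57 %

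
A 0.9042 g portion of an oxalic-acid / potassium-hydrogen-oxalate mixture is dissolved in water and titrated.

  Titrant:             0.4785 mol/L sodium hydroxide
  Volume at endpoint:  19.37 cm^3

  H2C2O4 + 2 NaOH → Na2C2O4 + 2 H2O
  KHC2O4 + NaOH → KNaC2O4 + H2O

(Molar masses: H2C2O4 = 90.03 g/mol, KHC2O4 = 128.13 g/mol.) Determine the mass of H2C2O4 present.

n(NaOH) = 0.01937 × 0.4785 = 9.269 × 10^-3 mol
Let x = n(H2C2O4), y = n(KHC2O4).
Titrant: 2x + 1y = 9.269 × 10^-3;  mass: 90.03x + 128.13y = 0.9042
Solving, x = 1.705 × 10^-3 mol, y = 5.859 × 10^-3 mol
mass of H2C2O4 = 1.705 × 10^-3 × 90.03 = 0.1535 g

0.1535 g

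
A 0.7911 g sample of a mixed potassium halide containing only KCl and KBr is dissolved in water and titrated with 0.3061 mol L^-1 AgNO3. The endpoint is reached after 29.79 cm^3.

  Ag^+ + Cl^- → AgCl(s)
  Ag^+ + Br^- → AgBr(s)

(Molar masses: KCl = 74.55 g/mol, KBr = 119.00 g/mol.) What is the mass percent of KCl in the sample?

62.34 %

n(AgNO3) = 0.02979 × 0.3061 = 9.119 × 10^-3 mol
Let x = n(KCl), y = n(KBr).
Titrant: 1x + 1y = 9.119 × 10^-3;  mass: 74.55x + 119.00y = 0.7911
Solving, x = 6.615 × 10^-3 mol, y = 2.504 × 10^-3 mol
mass of KCl = 6.615 × 10^-3 × 74.55 = 0.4931 g
% KCl = 0.4931 / 0.7911 × 100 = 62.34 %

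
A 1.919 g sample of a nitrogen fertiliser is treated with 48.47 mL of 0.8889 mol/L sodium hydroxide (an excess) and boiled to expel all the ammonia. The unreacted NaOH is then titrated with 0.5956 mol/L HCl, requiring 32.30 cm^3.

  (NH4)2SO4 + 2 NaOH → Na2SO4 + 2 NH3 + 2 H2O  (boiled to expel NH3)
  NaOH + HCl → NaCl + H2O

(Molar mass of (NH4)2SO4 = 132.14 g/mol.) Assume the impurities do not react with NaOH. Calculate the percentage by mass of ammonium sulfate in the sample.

82.10 %

n(NaOH) added = 0.04847 × 0.8889 = 0.04308 mol
n(HCl) used in back-titration = 0.03230 × 0.5956 = 0.01924 mol
n(NaOH) left over = 0.01924 mol (1:1 ratio)
n(NaOH) consumed by analyte = 0.04308 − 0.01924 = 0.02385 mol
From the 1:2 ratio, n((NH4)2SO4) = 1/2 × 0.02385 = 0.01192 mol
mass of (NH4)2SO4 = 0.01192 × 132.14 = 1.576 g
% (NH4)2SO4 = 1.576 / 1.919 × 100 = 82.10 %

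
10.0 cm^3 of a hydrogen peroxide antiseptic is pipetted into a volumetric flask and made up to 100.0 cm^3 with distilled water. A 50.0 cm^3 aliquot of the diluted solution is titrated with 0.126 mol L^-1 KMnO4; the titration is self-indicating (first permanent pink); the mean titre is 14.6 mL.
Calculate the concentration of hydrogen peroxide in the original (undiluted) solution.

2 MnO4^- + 5 H2O2 + 6 H^+ → 2 Mn^2+ + 5 O2 + 8 H2O
n(KMnO4) = 0.0146 × 0.126 = 1.84 × 10^-3 mol
From the 5:2 ratio, n(H2O2) in the aliquot = 5/2 × 1.84 × 10^-3 = 4.60 × 10^-3 mol
[H2O2]_dilute = 4.60 × 10^-3 / 0.0500 = 0.0920 mol/L
Dilution factor = 100.0 / 10.0 = 10.00
[H2O2]_stock = 0.0920 × 10.00 = 0.920 mol/L

0.920 mol/L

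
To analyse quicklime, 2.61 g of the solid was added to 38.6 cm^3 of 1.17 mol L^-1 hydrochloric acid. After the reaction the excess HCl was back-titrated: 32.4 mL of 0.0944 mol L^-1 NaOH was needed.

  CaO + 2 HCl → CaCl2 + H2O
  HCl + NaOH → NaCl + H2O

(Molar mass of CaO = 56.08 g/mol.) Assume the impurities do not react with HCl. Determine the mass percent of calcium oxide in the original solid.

45.2 %

n(HCl) added = 0.0386 × 1.17 = 0.0452 mol
n(NaOH) used in back-titration = 0.0324 × 0.0944 = 3.06 × 10^-3 mol
n(HCl) left over = 3.06 × 10^-3 mol (1:1 ratio)
n(HCl) consumed by analyte = 0.0452 − 3.06 × 10^-3 = 0.0421 mol
From the 1:2 ratio, n(CaO) = 1/2 × 0.0421 = 0.0211 mol
mass of CaO = 0.0211 × 56.08 = 1.18 g
% CaO = 1.18 / 2.61 × 100 = 45.2 %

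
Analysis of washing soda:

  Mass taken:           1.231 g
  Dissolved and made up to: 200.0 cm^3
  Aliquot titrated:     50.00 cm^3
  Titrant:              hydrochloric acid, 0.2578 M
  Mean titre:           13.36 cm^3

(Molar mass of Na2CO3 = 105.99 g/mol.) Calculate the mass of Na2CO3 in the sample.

Na2CO3 + 2 HCl → 2 NaCl + H2O + CO2
n(HCl) per titration = 0.01336 × 0.2578 = 3.444 × 10^-3 mol
From the 1:2 ratio, n(Na2CO3) in each aliquot = 1/2 × 3.444 × 10^-3 = 1.722 × 10^-3 mol
n(Na2CO3) in the whole flask = 1.722 × 10^-3 × 200.0/50.00 = 6.888 × 10^-3 mol
mass of Na2CO3 = 6.888 × 10^-3 × 105.99 = 0.7301 g

0.7301 g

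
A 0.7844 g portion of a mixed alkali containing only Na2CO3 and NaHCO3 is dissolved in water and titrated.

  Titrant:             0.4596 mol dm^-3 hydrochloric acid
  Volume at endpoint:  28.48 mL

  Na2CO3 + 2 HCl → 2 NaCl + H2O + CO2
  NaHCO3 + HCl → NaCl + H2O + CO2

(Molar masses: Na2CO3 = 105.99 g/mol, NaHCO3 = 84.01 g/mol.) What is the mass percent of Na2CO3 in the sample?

68.67 %

n(HCl) = 0.02848 × 0.4596 = 0.01309 mol
Let x = n(Na2CO3), y = n(NaHCO3).
Titrant: 2x + 1y = 0.01309;  mass: 105.99x + 84.01y = 0.7844
Solving, x = 5.082 × 10^-3 mol, y = 2.925 × 10^-3 mol
mass of Na2CO3 = 5.082 × 10^-3 × 105.99 = 0.5386 g
% Na2CO3 = 0.5386 / 0.7844 × 100 = 68.67 %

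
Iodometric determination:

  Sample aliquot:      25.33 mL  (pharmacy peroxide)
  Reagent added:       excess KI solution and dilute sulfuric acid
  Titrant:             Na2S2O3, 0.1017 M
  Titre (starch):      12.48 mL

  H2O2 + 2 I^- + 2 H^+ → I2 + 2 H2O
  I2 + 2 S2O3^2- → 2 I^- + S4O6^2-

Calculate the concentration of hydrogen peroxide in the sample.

0.02505 M

n(S2O3^2-) = 0.01248 × 0.1017 = 1.269 × 10^-3 mol
n(I2) = n(S2O3^2-)/2 = 6.346 × 10^-4 mol
n(H2O2) in the aliquot = 6.346 × 10^-4 mol (1:1 ratio)
[H2O2] = 6.346 × 10^-4 / 0.02533 = 0.02505 mol/L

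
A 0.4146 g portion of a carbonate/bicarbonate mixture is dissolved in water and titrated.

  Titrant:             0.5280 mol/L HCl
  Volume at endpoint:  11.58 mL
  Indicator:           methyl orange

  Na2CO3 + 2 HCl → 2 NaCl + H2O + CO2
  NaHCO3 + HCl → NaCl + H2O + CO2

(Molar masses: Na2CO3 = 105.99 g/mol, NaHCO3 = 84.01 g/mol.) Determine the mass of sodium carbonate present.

0.1693 g

n(HCl) = 0.01158 × 0.5280 = 6.114 × 10^-3 mol
Let x = n(Na2CO3), y = n(NaHCO3).
Titrant: 2x + 1y = 6.114 × 10^-3;  mass: 105.99x + 84.01y = 0.4146
Solving, x = 1.597 × 10^-3 mol, y = 2.920 × 10^-3 mol
mass of Na2CO3 = 1.597 × 10^-3 × 105.99 = 0.1693 g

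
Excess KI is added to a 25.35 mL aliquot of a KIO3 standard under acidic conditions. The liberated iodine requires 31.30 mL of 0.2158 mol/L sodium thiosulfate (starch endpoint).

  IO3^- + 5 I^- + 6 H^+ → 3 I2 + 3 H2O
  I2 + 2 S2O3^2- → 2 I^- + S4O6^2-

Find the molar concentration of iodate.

0.04441 mol/L

n(S2O3^2-) = 0.03130 × 0.2158 = 6.755 × 10^-3 mol
n(I2) = n(S2O3^2-)/2 = 3.377 × 10^-3 mol
From the 1:3 ratio, n(IO3^-) in the aliquot = 1/3 × 3.377 × 10^-3 = 1.126 × 10^-3 mol
[IO3^-] = 1.126 × 10^-3 / 0.02535 = 0.04441 mol/L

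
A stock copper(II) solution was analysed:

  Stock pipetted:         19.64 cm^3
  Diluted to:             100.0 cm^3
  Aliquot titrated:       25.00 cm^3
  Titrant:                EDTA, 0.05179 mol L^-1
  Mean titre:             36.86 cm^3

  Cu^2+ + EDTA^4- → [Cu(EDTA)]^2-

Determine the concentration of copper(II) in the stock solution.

0.3888 mol/L

n(EDTA) = 0.03686 × 0.05179 = 1.909 × 10^-3 mol
n(Cu2+) in the aliquot = 1.909 × 10^-3 mol (1:1 ratio)
[Cu2+]_dilute = 1.909 × 10^-3 / 0.02500 = 0.07636 mol/L
Dilution factor = 100.0 / 19.64 = 5.092
[Cu2+]_stock = 0.07636 × 5.092 = 0.3888 mol/L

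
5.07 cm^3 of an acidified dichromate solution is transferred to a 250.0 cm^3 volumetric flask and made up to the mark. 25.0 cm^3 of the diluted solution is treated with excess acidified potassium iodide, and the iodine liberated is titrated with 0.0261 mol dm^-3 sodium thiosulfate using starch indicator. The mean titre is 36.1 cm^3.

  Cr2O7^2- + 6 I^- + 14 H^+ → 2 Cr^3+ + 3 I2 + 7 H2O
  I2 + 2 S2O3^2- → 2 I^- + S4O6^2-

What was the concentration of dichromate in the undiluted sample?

n(S2O3^2-) = 0.0361 × 0.0261 = 9.42 × 10^-4 mol
n(I2) = n(S2O3^2-)/2 = 4.71 × 10^-4 mol
From the 1:3 ratio, n(Cr2O7^2-) in the aliquot = 1/3 × 4.71 × 10^-4 = 1.57 × 10^-4 mol
[Cr2O7^2-]_dilute = 1.57 × 10^-4 / 0.0250 = 0.00628 mol/L
[Cr2O7^2-]_original = 0.00628 × 250.0/5.07 = 0.310 mol/L

0.310 mol/L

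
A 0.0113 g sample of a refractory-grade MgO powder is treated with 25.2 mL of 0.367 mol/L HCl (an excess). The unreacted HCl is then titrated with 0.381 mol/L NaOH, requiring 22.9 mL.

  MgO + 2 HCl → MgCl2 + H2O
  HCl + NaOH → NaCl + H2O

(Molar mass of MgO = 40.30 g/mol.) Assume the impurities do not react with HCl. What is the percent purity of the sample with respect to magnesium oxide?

93.3 %

n(HCl) added = 0.0252 × 0.367 = 9.25 × 10^-3 mol
n(NaOH) used in back-titration = 0.0229 × 0.381 = 8.72 × 10^-3 mol
n(HCl) left over = 8.72 × 10^-3 mol (1:1 ratio)
n(HCl) consumed by analyte = 9.25 × 10^-3 − 8.72 × 10^-3 = 5.23 × 10^-4 mol
From the 1:2 ratio, n(MgO) = 1/2 × 5.23 × 10^-4 = 2.62 × 10^-4 mol
mass of MgO = 2.62 × 10^-4 × 40.30 = 0.0105 g
% MgO = 0.0105 / 0.0113 × 100 = 93.3 %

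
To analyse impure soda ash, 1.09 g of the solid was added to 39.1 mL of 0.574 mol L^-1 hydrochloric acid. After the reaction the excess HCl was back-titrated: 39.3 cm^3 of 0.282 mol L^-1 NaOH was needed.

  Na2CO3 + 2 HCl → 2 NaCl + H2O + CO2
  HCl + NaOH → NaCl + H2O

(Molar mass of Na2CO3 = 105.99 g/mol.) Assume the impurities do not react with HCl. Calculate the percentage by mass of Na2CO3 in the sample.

n(HCl) added = 0.0391 × 0.574 = 0.0224 mol
n(NaOH) used in back-titration = 0.0393 × 0.282 = 0.0111 mol
n(HCl) left over = 0.0111 mol (1:1 ratio)
n(HCl) consumed by analyte = 0.0224 − 0.0111 = 0.0114 mol
From the 1:2 ratio, n(Na2CO3) = 1/2 × 0.0114 = 5.68 × 10^-3 mol
mass of Na2CO3 = 5.68 × 10^-3 × 105.99 = 0.602 g
% Na2CO3 = 0.602 / 1.09 × 100 = 55.2 %

55.2 %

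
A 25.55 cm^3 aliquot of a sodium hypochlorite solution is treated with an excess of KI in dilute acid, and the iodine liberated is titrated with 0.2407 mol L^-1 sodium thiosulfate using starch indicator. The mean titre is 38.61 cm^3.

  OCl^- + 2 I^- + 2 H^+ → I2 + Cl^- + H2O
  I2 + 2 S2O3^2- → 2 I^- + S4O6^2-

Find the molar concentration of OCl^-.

0.1819 mol/L

n(S2O3^2-) = 0.03861 × 0.2407 = 9.293 × 10^-3 mol
n(I2) = n(S2O3^2-)/2 = 4.647 × 10^-3 mol
n(OCl^-) in the aliquot = 4.647 × 10^-3 mol (1:1 ratio)
[OCl^-] = 4.647 × 10^-3 / 0.02555 = 0.1819 mol/L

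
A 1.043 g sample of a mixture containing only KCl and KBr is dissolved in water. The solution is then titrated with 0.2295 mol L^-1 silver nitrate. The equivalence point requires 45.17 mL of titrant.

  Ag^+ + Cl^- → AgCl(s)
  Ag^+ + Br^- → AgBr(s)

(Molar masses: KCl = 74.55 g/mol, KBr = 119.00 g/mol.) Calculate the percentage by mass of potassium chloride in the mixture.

n(AgNO3) = 0.04517 × 0.2295 = 0.01037 mol
Let x = n(KCl), y = n(KBr).
Titrant: 1x + 1y = 0.01037;  mass: 74.55x + 119.00y = 1.043
Solving, x = 4.288 × 10^-3 mol, y = 6.078 × 10^-3 mol
mass of KCl = 4.288 × 10^-3 × 74.55 = 0.3197 g
% KCl = 0.3197 / 1.043 × 100 = 30.65 %

30.65 %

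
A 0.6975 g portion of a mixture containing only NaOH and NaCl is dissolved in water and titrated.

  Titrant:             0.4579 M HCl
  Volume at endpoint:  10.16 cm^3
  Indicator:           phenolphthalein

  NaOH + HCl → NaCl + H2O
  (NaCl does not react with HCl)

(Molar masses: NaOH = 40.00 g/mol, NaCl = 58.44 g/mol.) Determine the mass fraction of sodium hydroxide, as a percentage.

26.68 %

n(HCl) = 0.01016 × 0.4579 = 4.652 × 10^-3 mol
Let x = n(NaOH), y = n(NaCl).
Titrant: 1x = 4.652 × 10^-3;  mass: 40.00x + 58.44y = 0.6975
Solving, x = 4.652 × 10^-3 mol, y = 8.751 × 10^-3 mol
mass of NaOH = 4.652 × 10^-3 × 40.00 = 0.1861 g
% NaOH = 0.1861 / 0.6975 × 100 = 26.68 %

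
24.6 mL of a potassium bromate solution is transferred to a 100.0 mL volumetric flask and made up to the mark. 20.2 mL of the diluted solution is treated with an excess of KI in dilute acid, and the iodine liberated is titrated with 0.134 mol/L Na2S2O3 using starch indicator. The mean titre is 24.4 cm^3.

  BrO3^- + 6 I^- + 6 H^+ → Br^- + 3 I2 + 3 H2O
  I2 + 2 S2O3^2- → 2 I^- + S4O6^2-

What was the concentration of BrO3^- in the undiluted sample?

n(S2O3^2-) = 0.0244 × 0.134 = 3.27 × 10^-3 mol
n(I2) = n(S2O3^2-)/2 = 1.63 × 10^-3 mol
From the 1:3 ratio, n(BrO3^-) in the aliquot = 1/3 × 1.63 × 10^-3 = 5.45 × 10^-4 mol
[BrO3^-]_dilute = 5.45 × 10^-4 / 0.0202 = 0.0270 mol/L
[BrO3^-]_original = 0.0270 × 100.0/24.6 = 0.110 mol/L

0.110 mol/L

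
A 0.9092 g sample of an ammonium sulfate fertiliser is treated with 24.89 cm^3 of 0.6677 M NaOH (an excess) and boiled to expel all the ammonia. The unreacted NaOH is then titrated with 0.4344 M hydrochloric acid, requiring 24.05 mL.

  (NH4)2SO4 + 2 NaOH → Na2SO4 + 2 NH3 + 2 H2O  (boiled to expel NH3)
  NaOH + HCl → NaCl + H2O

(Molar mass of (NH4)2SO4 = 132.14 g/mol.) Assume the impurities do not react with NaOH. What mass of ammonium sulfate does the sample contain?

0.4078 g

n(NaOH) added = 0.02489 × 0.6677 = 0.01662 mol
n(HCl) used in back-titration = 0.02405 × 0.4344 = 0.01045 mol
n(NaOH) left over = 0.01045 mol (1:1 ratio)
n(NaOH) consumed by analyte = 0.01662 − 0.01045 = 6.172 × 10^-3 mol
From the 1:2 ratio, n((NH4)2SO4) = 1/2 × 6.172 × 10^-3 = 3.086 × 10^-3 mol
mass of (NH4)2SO4 = 3.086 × 10^-3 × 132.14 = 0.4078 g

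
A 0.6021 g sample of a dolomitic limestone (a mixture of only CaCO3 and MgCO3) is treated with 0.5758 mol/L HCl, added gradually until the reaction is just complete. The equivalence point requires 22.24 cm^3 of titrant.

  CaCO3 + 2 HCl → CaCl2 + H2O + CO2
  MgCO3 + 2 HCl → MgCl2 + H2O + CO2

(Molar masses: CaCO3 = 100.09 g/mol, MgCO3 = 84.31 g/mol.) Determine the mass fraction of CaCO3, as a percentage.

n(HCl) = 0.02224 × 0.5758 = 0.01281 mol
Let x = n(CaCO3), y = n(MgCO3).
Titrant: 2x + 2y = 0.01281;  mass: 100.09x + 84.31y = 0.6021
Solving, x = 3.946 × 10^-3 mol, y = 2.457 × 10^-3 mol
mass of CaCO3 = 3.946 × 10^-3 × 100.09 = 0.3950 g
% CaCO3 = 0.3950 / 0.6021 × 100 = 65.60 %

65.60 %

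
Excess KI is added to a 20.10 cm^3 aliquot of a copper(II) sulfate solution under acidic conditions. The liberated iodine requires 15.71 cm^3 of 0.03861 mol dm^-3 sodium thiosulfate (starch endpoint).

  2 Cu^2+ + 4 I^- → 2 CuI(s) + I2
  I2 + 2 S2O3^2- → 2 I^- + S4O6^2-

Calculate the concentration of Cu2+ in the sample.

0.03018 mol/L

n(S2O3^2-) = 0.01571 × 0.03861 = 6.066 × 10^-4 mol
n(I2) = n(S2O3^2-)/2 = 3.033 × 10^-4 mol
From the 2:1 ratio, n(Cu2+) in the aliquot = 2/1 × 3.033 × 10^-4 = 6.066 × 10^-4 mol
[Cu2+] = 6.066 × 10^-4 / 0.02010 = 0.03018 mol/L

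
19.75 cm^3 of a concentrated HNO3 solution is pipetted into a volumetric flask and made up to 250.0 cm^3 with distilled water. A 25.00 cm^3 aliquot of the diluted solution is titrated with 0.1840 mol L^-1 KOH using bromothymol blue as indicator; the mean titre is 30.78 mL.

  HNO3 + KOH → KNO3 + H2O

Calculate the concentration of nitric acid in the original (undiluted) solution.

n(KOH) = 0.03078 × 0.1840 = 5.664 × 10^-3 mol
n(HNO3) in the aliquot = 5.664 × 10^-3 mol (1:1 ratio)
[HNO3]_dilute = 5.664 × 10^-3 / 0.02500 = 0.2265 mol/L
Dilution factor = 250.0 / 19.75 = 12.66
[HNO3]_stock = 0.2265 × 12.66 = 2.868 mol/L

2.868 mol/L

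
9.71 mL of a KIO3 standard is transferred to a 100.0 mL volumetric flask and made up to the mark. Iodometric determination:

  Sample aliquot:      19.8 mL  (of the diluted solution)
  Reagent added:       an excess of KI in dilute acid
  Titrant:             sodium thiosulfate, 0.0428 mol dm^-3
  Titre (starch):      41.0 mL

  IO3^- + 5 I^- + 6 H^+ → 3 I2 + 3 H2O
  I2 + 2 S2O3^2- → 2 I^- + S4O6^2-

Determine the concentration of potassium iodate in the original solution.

0.152 mol/L

n(S2O3^2-) = 0.0410 × 0.0428 = 1.75 × 10^-3 mol
n(I2) = n(S2O3^2-)/2 = 8.77 × 10^-4 mol
From the 1:3 ratio, n(IO3^-) in the aliquot = 1/3 × 8.77 × 10^-4 = 2.92 × 10^-4 mol
[IO3^-]_dilute = 2.92 × 10^-4 / 0.0198 = 0.0148 mol/L
[IO3^-]_original = 0.0148 × 100.0/9.71 = 0.152 mol/L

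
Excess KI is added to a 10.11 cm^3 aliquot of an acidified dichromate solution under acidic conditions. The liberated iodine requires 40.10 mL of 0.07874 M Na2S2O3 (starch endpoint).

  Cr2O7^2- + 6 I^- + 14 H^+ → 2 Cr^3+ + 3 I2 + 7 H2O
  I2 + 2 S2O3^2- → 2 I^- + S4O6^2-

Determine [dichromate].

0.05205 M

n(S2O3^2-) = 0.04010 × 0.07874 = 3.157 × 10^-3 mol
n(I2) = n(S2O3^2-)/2 = 1.579 × 10^-3 mol
From the 1:3 ratio, n(Cr2O7^2-) in the aliquot = 1/3 × 1.579 × 10^-3 = 5.262 × 10^-4 mol
[Cr2O7^2-] = 5.262 × 10^-4 / 0.01011 = 0.05205 mol/L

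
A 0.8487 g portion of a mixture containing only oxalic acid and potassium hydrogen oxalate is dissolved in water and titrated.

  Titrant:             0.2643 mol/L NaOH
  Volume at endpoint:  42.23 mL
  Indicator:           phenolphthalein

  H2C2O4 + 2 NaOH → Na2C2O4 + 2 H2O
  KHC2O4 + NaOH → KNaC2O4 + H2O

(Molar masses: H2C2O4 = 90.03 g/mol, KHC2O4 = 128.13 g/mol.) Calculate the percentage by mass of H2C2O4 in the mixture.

37.10 %

n(NaOH) = 0.04223 × 0.2643 = 0.01116 mol
Let x = n(H2C2O4), y = n(KHC2O4).
Titrant: 2x + 1y = 0.01116;  mass: 90.03x + 128.13y = 0.8487
Solving, x = 3.498 × 10^-3 mol, y = 4.166 × 10^-3 mol
mass of H2C2O4 = 3.498 × 10^-3 × 90.03 = 0.3149 g
% H2C2O4 = 0.3149 / 0.8487 × 100 = 37.10 %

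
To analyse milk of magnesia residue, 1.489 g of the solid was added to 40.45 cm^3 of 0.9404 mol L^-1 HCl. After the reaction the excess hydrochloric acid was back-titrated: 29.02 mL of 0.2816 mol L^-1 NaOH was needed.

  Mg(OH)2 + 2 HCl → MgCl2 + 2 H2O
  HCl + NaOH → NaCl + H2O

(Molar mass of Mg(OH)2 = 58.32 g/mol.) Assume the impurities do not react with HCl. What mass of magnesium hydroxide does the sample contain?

0.8709 g

n(HCl) added = 0.04045 × 0.9404 = 0.03804 mol
n(NaOH) used in back-titration = 0.02902 × 0.2816 = 8.172 × 10^-3 mol
n(HCl) left over = 8.172 × 10^-3 mol (1:1 ratio)
n(HCl) consumed by analyte = 0.03804 − 8.172 × 10^-3 = 0.02987 mol
From the 1:2 ratio, n(Mg(OH)2) = 1/2 × 0.02987 = 0.01493 mol
mass of Mg(OH)2 = 0.01493 × 58.32 = 0.8709 g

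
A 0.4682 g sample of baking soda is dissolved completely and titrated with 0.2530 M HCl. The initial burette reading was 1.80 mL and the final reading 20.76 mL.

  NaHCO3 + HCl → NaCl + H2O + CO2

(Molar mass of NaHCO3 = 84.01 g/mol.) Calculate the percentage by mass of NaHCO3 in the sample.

n(HCl) = 0.01896 L × 0.2530 mol/L = 4.797 × 10^-3 mol
n(NaHCO3) = 4.797 × 10^-3 mol (1:1 ratio)
mass of NaHCO3 = 4.797 × 10^-3 × 84.01 g/mol = 0.4030 g
% NaHCO3 = 0.4030 / 0.4682 × 100 = 86.07 %

86.07 %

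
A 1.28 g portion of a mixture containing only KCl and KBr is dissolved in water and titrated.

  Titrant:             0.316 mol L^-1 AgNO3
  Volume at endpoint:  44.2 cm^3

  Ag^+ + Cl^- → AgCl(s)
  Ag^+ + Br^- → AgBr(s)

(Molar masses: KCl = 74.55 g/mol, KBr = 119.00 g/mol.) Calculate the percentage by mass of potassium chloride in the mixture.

50.1 %

n(AgNO3) = 0.0442 × 0.316 = 0.0140 mol
Let x = n(KCl), y = n(KBr).
Titrant: 1x + 1y = 0.0140;  mass: 74.55x + 119.00y = 1.28
Solving, x = 8.60 × 10^-3 mol, y = 5.37 × 10^-3 mol
mass of KCl = 8.60 × 10^-3 × 74.55 = 0.641 g
% KCl = 0.641 / 1.28 × 100 = 50.1 %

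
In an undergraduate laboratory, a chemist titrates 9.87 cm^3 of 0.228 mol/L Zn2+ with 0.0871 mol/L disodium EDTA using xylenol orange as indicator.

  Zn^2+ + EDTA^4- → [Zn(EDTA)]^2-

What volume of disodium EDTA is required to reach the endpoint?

25.8 mL

n(Zn2+) = 0.00987 L × 0.228 mol/L = 2.25 × 10^-3 mol
n(EDTA) = 2.25 × 10^-3 mol (1:1 stoichiometry)
V(EDTA) = 2.25 × 10^-3 mol / 0.0871 mol/L = 0.0258 L = 25.8 mL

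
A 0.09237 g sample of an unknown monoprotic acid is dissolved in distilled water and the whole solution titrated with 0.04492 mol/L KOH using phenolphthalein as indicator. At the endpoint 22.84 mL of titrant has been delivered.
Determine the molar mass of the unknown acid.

n(KOH) = 0.02284 L × 0.04492 mol/L = 1.026 × 10^-3 mol
n(HA) = 1.026 × 10^-3 mol (1:1 ratio)
M = m / n = 0.09237 g / 1.026 × 10^-3 mol = 90.03 g/mol

90.03 g/mol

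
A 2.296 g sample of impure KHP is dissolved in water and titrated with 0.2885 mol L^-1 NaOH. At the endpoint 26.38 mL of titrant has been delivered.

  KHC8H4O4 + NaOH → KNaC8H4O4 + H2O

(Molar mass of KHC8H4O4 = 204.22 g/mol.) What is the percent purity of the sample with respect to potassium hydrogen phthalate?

67.69 %

n(NaOH) = 0.02638 L × 0.2885 mol/L = 7.611 × 10^-3 mol
n(KHC8H4O4) = 7.611 × 10^-3 mol (1:1 ratio)
mass of KHC8H4O4 = 7.611 × 10^-3 × 204.22 g/mol = 1.554 g
% KHC8H4O4 = 1.554 / 2.296 × 100 = 67.69 %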